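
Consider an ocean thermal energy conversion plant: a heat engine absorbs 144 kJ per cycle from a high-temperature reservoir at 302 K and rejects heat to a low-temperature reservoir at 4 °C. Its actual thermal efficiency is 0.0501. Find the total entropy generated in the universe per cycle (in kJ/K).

ΔS_univ ≈ 0.0167 kJ/K

T_C = 4 °C → 4 + 273.15 = 277.15 K.
W = η·Q_H = 0.0501 × 144 = 7.214 kJ, so Q_C = Q_H − W = 136.8 kJ.
Entropy balance on the reservoirs: −Q_H/T_H = -0.4768 kJ/K, +Q_C/T_C = 0.4935 kJ/K.
ΔS_univ = −Q_H/T_H + Q_C/T_C = 0.0167 kJ/K (> 0, since η = 0.0501 < η_Carnot = 0.082).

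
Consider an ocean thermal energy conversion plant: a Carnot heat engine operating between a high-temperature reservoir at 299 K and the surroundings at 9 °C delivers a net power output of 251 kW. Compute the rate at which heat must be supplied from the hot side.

T_C = 9 °C → 9 + 273.15 = 282.15 K.
η_rev = 1 − T_C/T_H = 1 − 282.15/299.00 = 0.0564.
Q_H = W/η = 251/0.0564 = 4450 kW.

Q̇_H ≈ 4450 kW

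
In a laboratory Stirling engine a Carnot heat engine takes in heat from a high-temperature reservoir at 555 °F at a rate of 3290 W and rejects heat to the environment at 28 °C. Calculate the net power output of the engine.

Ẇ ≈ 1530 W

T_H = 555 °F → (555 − 32) × 5/9 = 290.56 °C = 563.71 K.
T_C = 28 °C → 28 + 273.15 = 301.15 K.
The Carnot efficiency is η = 1 − T_C/T_H = 1 − 301.15/563.71 = 0.4658.
W = η·Q_H = 0.4658 × 3290 = 1530 W.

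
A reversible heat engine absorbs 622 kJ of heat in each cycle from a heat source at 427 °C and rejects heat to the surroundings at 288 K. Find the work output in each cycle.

T_H = 427 °C → 427 + 273.15 = 700.15 K.
Carnot efficiency: η = 1 − T_C/T_H = 1 − 288.00/700.15 = 0.5887.
W = η·Q_H = 0.5887 × 622 = 366 kJ.

W ≈ 366 kJ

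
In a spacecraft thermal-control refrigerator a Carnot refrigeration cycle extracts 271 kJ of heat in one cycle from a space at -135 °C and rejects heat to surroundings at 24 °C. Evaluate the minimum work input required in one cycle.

T_H = 24 °C → 24 + 273.15 = 297.15 K.
T_C = -135 °C → -135 + 273.15 = 138.15 K.
The reversible coefficient of performance is COP_R = T_C/(T_H − T_C) = 138.15/159.00 = 0.8689.
W = Q_C/COP_R = 271/0.8689 = 312 kJ.

W_in ≈ 312 kJ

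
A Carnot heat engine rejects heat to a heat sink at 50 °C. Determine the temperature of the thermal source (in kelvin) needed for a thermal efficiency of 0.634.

T_H ≈ 883 K

T_C = 50 °C → 50 + 273.15 = 323.15 K.
From η = 1 − T_C/T_H, solving for T_H gives T_H = T_C/(1 − η) = 323.15/(1 − 0.634) = 883 K.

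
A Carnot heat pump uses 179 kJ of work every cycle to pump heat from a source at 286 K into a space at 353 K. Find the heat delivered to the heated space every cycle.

Q_H ≈ 943 kJ

For a reversible heat pump, COP_HP = T_H/(T_H − T_C) = 353.00/67.00 = 5.2687.
Q_H = COP_HP · W = 5.2687 × 179 = 943 kJ.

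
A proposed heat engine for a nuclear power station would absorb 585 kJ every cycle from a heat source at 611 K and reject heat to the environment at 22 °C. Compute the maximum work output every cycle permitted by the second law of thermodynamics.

W_max ≈ 302.4 kJ

T_C = 22 °C → 22 + 273.15 = 295.15 K.
No engine can exceed the Carnot limit: η_max = 1 − T_C/T_H = 1 − 295.15/611.00 = 0.5169.
W_max = η_max · Q_H = 0.5169 × 585 = 302.4 kJ.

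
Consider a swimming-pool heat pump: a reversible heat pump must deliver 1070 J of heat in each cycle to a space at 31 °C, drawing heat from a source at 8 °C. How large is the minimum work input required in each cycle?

T_H = 31 °C → 31 + 273.15 = 304.15 K.
T_C = 8 °C → 8 + 273.15 = 281.15 K.
Reversible heating COP: COP_HP = T_H/(T_H − T_C) = 304.15/23.00 = 13.2239.
W = Q_H/COP_HP = 1070/13.2239 = 80.9 J.

W_in ≈ 80.9 J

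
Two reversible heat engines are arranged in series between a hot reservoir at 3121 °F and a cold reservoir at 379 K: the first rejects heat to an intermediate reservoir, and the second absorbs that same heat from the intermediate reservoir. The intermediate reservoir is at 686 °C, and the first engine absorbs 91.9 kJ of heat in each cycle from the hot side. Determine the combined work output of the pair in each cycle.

T_H = 3121 °F → (3121 − 32) × 5/9 = 1716.11 °C = 1989.26 K.
Two reversible stages in series are equivalent to a single Carnot engine between T_H and T_C, so η_total = 1 − T_C/T_H = 1 − 379.00/1989.26 = 0.8095.
W_total = η_total · Q_H = 0.8095 × 91.9 = 74.4 kJ.

W_total ≈ 74.4 kJ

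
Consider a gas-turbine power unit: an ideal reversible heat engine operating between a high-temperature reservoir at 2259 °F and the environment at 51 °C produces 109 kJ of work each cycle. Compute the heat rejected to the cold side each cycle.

Q_C ≈ 29.79 kJ

T_H = 2259 °F → (2259 − 32) × 5/9 = 1237.22 °C = 1510.37 K.
T_C = 51 °C → 51 + 273.15 = 324.15 K.
Since the cycle is reversible, η = 1 − T_C/T_H = 1 − 324.15/1510.37 = 0.7854.
Since Q_C/Q_H = T_C/T_H and Q_H = W/η, Q_C = W·T_C/(T_H − T_C) = 109 × 324.15/1186.22 = 29.79 kJ.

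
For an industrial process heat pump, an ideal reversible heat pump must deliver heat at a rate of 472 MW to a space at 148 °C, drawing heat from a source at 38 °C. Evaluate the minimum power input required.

T_H = 148 °C → 148 + 273.15 = 421.15 K.
T_C = 38 °C → 38 + 273.15 = 311.15 K.
For a reversible heat pump, COP_HP = T_H/(T_H − T_C) = 421.15/110.00 = 3.8286.
W = Q_H/COP_HP = 472/3.8286 = 123 MW.

Ẇ_in ≈ 123 MW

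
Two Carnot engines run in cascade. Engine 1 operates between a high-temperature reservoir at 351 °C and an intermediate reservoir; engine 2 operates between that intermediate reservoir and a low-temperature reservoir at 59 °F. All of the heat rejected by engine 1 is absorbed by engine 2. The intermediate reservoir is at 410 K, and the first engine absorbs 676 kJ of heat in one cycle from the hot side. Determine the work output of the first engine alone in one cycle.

T_H = 351 °C → 351 + 273.15 = 624.15 K.
T_C = 59 °F → (59 − 32) × 5/9 = 15.00 °C = 288.15 K.
First-stage efficiency η₁ = 1 − T_m/T_H = 1 − 410.00/624.15 = 0.3431.
W₁ = η₁·Q_H = 0.3431 × 676 = 231.9 kJ.

W₁ ≈ 231.9 kJ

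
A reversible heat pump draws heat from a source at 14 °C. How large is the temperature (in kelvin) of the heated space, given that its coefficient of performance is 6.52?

T_C = 14 °C → 14 + 273.15 = 287.15 K.
COP_HP = T_H/(T_H − T_C) ⇒ T_H = T_C·COP_HP/(COP_HP − 1) = 287.15 × 6.52/(6.52 − 1) = 339 K.

T_H ≈ 339 K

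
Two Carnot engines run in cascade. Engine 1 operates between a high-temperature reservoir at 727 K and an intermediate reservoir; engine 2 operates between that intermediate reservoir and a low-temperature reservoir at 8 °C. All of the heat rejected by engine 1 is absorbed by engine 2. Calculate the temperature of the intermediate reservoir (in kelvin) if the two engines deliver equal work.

T_m ≈ 504.1 K

T_C = 8 °C → 8 + 273.15 = 281.15 K.
For reversible stages Q_m = Q_H·(T_m/T_H). Setting W₁ = Q_H(1 − T_m/T_H) equal to W₂ = Q_m(1 − T_C/T_m) = Q_H·(T_m − T_C)/T_H gives T_H − T_m = T_m − T_C, so T_m = (T_H + T_C)/2 = (727.00 + 281.15)/2 = 504.1 K.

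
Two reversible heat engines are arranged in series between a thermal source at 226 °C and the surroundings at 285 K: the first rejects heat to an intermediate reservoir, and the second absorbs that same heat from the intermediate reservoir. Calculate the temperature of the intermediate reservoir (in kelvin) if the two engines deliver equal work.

T_m ≈ 392 K

T_H = 226 °C → 226 + 273.15 = 499.15 K.
For reversible stages Q_m = Q_H·(T_m/T_H). Setting W₁ = Q_H(1 − T_m/T_H) equal to W₂ = Q_m(1 − T_C/T_m) = Q_H·(T_m − T_C)/T_H gives T_H − T_m = T_m − T_C, so T_m = (T_H + T_C)/2 = (499.15 + 285.00)/2 = 392 K.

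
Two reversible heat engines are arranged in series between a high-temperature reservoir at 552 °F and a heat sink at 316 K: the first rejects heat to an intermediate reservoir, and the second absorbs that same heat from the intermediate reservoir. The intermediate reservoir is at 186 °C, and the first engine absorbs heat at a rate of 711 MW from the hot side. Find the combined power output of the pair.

T_H = 552 °F → (552 − 32) × 5/9 = 288.89 °C = 562.04 K.
Two reversible stages in series are equivalent to a single Carnot engine between T_H and T_C, so η_total = 1 − T_C/T_H = 1 − 316.00/562.04 = 0.4378.
W_total = η_total · Q_H = 0.4378 × 711 = 311.2 MW.

Ẇ_total ≈ 311.2 MW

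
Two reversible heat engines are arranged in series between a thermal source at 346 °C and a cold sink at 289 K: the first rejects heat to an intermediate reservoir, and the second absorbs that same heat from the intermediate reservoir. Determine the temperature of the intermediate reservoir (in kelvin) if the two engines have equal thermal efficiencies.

T_m ≈ 423 K

T_H = 346 °C → 346 + 273.15 = 619.15 K.
Equal efficiencies require 1 − T_m/T_H = 1 − T_C/T_m, i.e. T_m/T_H = T_C/T_m, so T_m = √(T_H·T_C) = √(619.15 × 289.00) = 423 K.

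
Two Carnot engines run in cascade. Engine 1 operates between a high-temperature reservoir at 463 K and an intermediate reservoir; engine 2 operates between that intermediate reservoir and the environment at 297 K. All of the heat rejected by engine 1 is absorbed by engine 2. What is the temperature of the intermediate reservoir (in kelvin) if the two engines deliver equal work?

T_m ≈ 380.0 K

For reversible stages Q_m = Q_H·(T_m/T_H). Setting W₁ = Q_H(1 − T_m/T_H) equal to W₂ = Q_m(1 − T_C/T_m) = Q_H·(T_m − T_C)/T_H gives T_H − T_m = T_m − T_C, so T_m = (T_H + T_C)/2 = (463.00 + 297.00)/2 = 380.0 K.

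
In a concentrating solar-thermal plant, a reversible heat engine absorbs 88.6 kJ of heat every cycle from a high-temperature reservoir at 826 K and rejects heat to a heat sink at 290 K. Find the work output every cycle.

For a reversible engine, η = 1 − T_C/T_H = 1 − 290.00/826.00 = 0.6489.
W = η·Q_H = 0.6489 × 88.6 = 57.5 kJ.

W ≈ 57.5 kJ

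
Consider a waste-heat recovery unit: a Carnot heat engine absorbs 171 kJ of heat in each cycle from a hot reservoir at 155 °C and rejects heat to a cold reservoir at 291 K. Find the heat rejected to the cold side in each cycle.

T_H = 155 °C → 155 + 273.15 = 428.15 K.
Since the cycle is reversible, η = 1 − T_C/T_H = 1 − 291.00/428.15 = 0.3203.
For a reversible cycle Q_C/Q_H = T_C/T_H, so Q_C = 171 × 291.00/428.15 = 116 kJ.

Q_C ≈ 116 kJ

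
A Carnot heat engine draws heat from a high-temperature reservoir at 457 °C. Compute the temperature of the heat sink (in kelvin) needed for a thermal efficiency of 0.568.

T_C ≈ 315.4 K

T_H = 457 °C → 457 + 273.15 = 730.15 K.
From η = 1 − T_C/T_H, T_C = T_H·(1 − η) = 730.15 × (1 − 0.568) = 315.4 K.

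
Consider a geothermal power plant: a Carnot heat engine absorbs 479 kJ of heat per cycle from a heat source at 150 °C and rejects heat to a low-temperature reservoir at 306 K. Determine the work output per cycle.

T_H = 150 °C → 150 + 273.15 = 423.15 K.
Carnot efficiency: η = 1 − T_C/T_H = 1 − 306.00/423.15 = 0.2769.
W = η·Q_H = 0.2769 × 479 = 133 kJ.

W ≈ 133 kJ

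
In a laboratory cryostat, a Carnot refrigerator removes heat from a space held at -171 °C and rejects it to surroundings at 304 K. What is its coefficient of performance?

COP_R ≈ 0.506

T_C = -171 °C → -171 + 273.15 = 102.15 K.
Carnot COP: COP_R = T_C/(T_H − T_C) = 102.15/(304.00 − 102.15) = 0.506.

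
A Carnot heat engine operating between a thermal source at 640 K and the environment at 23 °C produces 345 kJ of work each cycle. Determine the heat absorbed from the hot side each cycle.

T_C = 23 °C → 23 + 273.15 = 296.15 K.
Carnot efficiency: η = 1 − T_C/T_H = 1 − 296.15/640.00 = 0.5373.
Q_H = W/η = 345/0.5373 = 642 kJ.

Q_H ≈ 642 kJ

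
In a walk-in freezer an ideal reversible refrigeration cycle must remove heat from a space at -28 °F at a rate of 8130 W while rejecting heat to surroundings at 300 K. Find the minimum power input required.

Ẇ_in ≈ 2040 W

T_C = -28 °F → (-28 − 32) × 5/9 = -33.33 °C = 239.82 K.
COP_R = T_C/(T_H − T_C) = 239.82/60.18 = 3.9848.
W = Q_C/COP_R = 8130/3.9848 = 2040 W.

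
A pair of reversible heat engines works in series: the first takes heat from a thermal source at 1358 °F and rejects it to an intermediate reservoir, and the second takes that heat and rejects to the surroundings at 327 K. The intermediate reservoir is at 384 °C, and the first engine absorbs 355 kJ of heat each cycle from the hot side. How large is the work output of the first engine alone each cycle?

T_H = 1358 °F → (1358 − 32) × 5/9 = 736.67 °C = 1009.82 K.
T_m = 384 °C → 384 + 273.15 = 657.15 K.
First-stage efficiency η₁ = 1 − T_m/T_H = 1 − 657.15/1009.82 = 0.3492.
W₁ = η₁·Q_H = 0.3492 × 355 = 124 kJ.

W₁ ≈ 124 kJ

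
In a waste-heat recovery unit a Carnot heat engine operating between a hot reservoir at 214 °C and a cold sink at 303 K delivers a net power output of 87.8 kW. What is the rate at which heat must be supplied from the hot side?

T_H = 214 °C → 214 + 273.15 = 487.15 K.
η_rev = 1 − T_C/T_H = 1 − 303.00/487.15 = 0.3780.
Q_H = W/η = 87.8/0.3780 = 232 kW.

Q̇_H ≈ 232 kW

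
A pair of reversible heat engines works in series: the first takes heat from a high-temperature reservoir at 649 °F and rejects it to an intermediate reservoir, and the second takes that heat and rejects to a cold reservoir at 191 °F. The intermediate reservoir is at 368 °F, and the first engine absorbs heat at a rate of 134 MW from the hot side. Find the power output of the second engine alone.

T_H = 649 °F → (649 − 32) × 5/9 = 342.78 °C = 615.93 K.
T_C = 191 °F → (191 − 32) × 5/9 = 88.33 °C = 361.48 K.
T_m = 368 °F → (368 − 32) × 5/9 = 186.67 °C = 459.82 K.
Heat entering the second stage: Q_m = Q_H·(T_m/T_H) = 134 × 459.82/615.93 = 100.0 MW.
Second-stage efficiency η₂ = 1 − T_C/T_m = 1 − 361.48/459.82 = 0.2139, so W₂ = η₂·Q_m = 21.39 MW.

Ẇ₂ ≈ 21.39 MW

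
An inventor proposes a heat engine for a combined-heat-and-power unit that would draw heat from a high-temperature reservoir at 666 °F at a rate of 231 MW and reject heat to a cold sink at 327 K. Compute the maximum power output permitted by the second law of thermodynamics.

T_H = 666 °F → (666 − 32) × 5/9 = 352.22 °C = 625.37 K.
By the Carnot theorem, η_max = 1 − T_C/T_H = 1 − 327.00/625.37 = 0.4771.
W_max = η_max · Q_H = 0.4771 × 231 = 110.2 MW.

Ẇ_max ≈ 110.2 MW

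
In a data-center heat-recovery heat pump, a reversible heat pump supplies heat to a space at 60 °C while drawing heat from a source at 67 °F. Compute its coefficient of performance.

COP_HP ≈ 8.21

T_H = 60 °C → 60 + 273.15 = 333.15 K.
T_C = 67 °F → (67 − 32) × 5/9 = 19.44 °C = 292.59 K.
The Carnot heat-pump COP is COP_HP = T_H/(T_H − T_C) = 333.15/(333.15 − 292.59) = 8.21.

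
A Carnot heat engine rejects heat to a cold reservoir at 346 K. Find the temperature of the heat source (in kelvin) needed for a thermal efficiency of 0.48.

T_H ≈ 665 K

From η = 1 − T_C/T_H, solving for T_H gives T_H = T_C/(1 − η) = 346.00/(1 − 0.48) = 665 K.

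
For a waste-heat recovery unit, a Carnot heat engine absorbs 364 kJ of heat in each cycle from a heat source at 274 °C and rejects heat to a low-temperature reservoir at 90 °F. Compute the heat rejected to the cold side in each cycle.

T_H = 274 °C → 274 + 273.15 = 547.15 K.
T_C = 90 °F → (90 − 32) × 5/9 = 32.22 °C = 305.37 K.
Since the cycle is reversible, η = 1 − T_C/T_H = 1 − 305.37/547.15 = 0.4419.
For a reversible cycle Q_C/Q_H = T_C/T_H, so Q_C = 364 × 305.37/547.15 = 203 kJ.

Q_C ≈ 203 kJ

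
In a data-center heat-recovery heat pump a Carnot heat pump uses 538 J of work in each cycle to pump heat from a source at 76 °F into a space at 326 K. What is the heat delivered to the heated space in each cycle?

T_C = 76 °F → (76 − 32) × 5/9 = 24.44 °C = 297.59 K.
Reversible heating COP: COP_HP = T_H/(T_H − T_C) = 326.00/28.41 = 11.4766.
Q_H = COP_HP · W = 11.4766 × 538 = 6174 J.

Q_H ≈ 6174 J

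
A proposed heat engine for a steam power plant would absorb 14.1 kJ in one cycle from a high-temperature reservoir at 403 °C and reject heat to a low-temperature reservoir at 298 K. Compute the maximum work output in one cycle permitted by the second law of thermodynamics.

W_max ≈ 7.89 kJ

T_H = 403 °C → 403 + 273.15 = 676.15 K.
By the Carnot theorem, η_max = 1 − T_C/T_H = 1 − 298.00/676.15 = 0.5593.
W_max = η_max · Q_H = 0.5593 × 14.1 = 7.89 kJ.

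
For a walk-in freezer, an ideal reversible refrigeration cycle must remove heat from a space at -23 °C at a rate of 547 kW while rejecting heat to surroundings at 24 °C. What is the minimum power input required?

T_H = 24 °C → 24 + 273.15 = 297.15 K.
T_C = -23 °C → -23 + 273.15 = 250.15 K.
The reversible coefficient of performance is COP_R = T_C/(T_H − T_C) = 250.15/47.00 = 5.3223.
W = Q_C/COP_R = 547/5.3223 = 103 kW.

Ẇ_in ≈ 103 kW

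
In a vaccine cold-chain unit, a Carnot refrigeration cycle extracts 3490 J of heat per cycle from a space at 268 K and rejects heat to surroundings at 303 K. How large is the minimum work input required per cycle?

Carnot COP: COP_R = T_C/(T_H − T_C) = 268.00/35.00 = 7.6571.
W = Q_C/COP_R = 3490/7.6571 = 455.8 J.

W_in ≈ 455.8 J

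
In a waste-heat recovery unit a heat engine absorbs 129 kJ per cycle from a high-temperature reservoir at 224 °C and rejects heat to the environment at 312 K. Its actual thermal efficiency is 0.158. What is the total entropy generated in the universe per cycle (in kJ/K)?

ΔS_univ ≈ 0.08866 kJ/K

T_H = 224 °C → 224 + 273.15 = 497.15 K.
W = η·Q_H = 0.158 × 129 = 20.38 kJ, so Q_C = Q_H − W = 108.6 kJ.
Entropy balance on the reservoirs: −Q_H/T_H = -0.2595 kJ/K, +Q_C/T_C = 0.3481 kJ/K.
ΔS_univ = −Q_H/T_H + Q_C/T_C = 0.08866 kJ/K (> 0, since η = 0.158 < η_Carnot = 0.372).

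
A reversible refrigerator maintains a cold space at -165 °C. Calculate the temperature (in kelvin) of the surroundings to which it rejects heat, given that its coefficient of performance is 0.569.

T_H ≈ 298 K

T_C = -165 °C → -165 + 273.15 = 108.15 K.
COP_R = T_C/(T_H − T_C) ⇒ T_H = T_C·(1 + 1/COP_R) = 108.15 × (1 + 1/0.569) = 298 K.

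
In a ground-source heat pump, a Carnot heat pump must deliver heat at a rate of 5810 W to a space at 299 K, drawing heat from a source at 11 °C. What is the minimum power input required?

T_C = 11 °C → 11 + 273.15 = 284.15 K.
Reversible heating COP: COP_HP = T_H/(T_H − T_C) = 299.00/14.85 = 20.1347.
W = Q_H/COP_HP = 5810/20.1347 = 289 W.

Ẇ_in ≈ 289 W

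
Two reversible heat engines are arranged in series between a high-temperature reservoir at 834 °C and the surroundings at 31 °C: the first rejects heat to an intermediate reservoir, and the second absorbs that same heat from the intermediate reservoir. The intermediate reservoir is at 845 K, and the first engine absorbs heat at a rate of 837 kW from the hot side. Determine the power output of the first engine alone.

Ẇ₁ ≈ 198.2 kW

T_H = 834 °C → 834 + 273.15 = 1107.15 K.
T_C = 31 °C → 31 + 273.15 = 304.15 K.
First-stage efficiency η₁ = 1 − T_m/T_H = 1 − 845.00/1107.15 = 0.2368.
W₁ = η₁·Q_H = 0.2368 × 837 = 198.2 kW.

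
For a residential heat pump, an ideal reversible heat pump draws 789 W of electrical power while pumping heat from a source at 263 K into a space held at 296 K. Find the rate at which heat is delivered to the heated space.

The Carnot heat-pump COP is COP_HP = T_H/(T_H − T_C) = 296.00/33.00 = 8.9697.
Q_H = COP_HP · W = 8.9697 × 789 = 7077 W.

Q̇_H ≈ 7077 W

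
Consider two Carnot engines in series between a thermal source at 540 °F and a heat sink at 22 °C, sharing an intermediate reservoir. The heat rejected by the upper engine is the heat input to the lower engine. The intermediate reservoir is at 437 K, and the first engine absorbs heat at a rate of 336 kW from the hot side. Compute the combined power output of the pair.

Ẇ_total ≈ 157.4 kW

T_H = 540 °F → (540 − 32) × 5/9 = 282.22 °C = 555.37 K.
T_C = 22 °C → 22 + 273.15 = 295.15 K.
Two reversible stages in series are equivalent to a single Carnot engine between T_H and T_C, so η_total = 1 − T_C/T_H = 1 − 295.15/555.37 = 0.4686.
W_total = η_total · Q_H = 0.4686 × 336 = 157.4 kW.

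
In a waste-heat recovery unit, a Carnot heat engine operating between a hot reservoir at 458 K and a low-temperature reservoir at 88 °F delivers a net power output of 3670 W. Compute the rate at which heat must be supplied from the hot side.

T_C = 88 °F → (88 − 32) × 5/9 = 31.11 °C = 304.26 K.
For a reversible engine, η = 1 − T_C/T_H = 1 − 304.26/458.00 = 0.3357.
Q_H = W/η = 3670/0.3357 = 10930 W.

Q̇_H ≈ 10930 W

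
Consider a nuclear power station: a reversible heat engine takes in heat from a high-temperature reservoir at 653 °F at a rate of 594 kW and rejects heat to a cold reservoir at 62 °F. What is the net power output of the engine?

Ẇ ≈ 316 kW

T_H = 653 °F → (653 − 32) × 5/9 = 345.00 °C = 618.15 K.
T_C = 62 °F → (62 − 32) × 5/9 = 16.67 °C = 289.82 K.
For a reversible engine, η = 1 − T_C/T_H = 1 − 289.82/618.15 = 0.5312.
W = η·Q_H = 0.5312 × 594 = 316 kW.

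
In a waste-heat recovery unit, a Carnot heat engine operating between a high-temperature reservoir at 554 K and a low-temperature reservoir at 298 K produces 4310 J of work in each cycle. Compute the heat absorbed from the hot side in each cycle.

The Carnot efficiency is η = 1 − T_C/T_H = 1 − 298.00/554.00 = 0.4621.
Q_H = W/η = 4310/0.4621 = 9327 J.

Q_H ≈ 9327 J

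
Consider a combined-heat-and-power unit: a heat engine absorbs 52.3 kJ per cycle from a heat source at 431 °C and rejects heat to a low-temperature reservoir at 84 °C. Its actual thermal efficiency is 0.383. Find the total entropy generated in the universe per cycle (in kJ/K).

T_H = 431 °C → 431 + 273.15 = 704.15 K.
T_C = 84 °C → 84 + 273.15 = 357.15 K.
W = η·Q_H = 0.383 × 52.3 = 20.03 kJ, so Q_C = Q_H − W = 32.27 kJ.
The hot reservoir loses entropy Q_H/T_H = 52.3/704.15 = 0.07427 kJ/K; the cold reservoir gains Q_C/T_C = 32.27/357.15 = 0.09035 kJ/K.
ΔS_univ = −Q_H/T_H + Q_C/T_C = 0.01608 kJ/K (> 0, since η = 0.383 < η_Carnot = 0.493).

ΔS_univ ≈ 0.01608 kJ/K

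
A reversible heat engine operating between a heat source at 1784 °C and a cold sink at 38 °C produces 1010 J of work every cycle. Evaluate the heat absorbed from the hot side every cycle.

Q_H ≈ 1190 J

T_H = 1784 °C → 1784 + 273.15 = 2057.15 K.
T_C = 38 °C → 38 + 273.15 = 311.15 K.
Carnot efficiency: η = 1 − T_C/T_H = 1 − 311.15/2057.15 = 0.8487.
Q_H = W/η = 1010/0.8487 = 1190 J.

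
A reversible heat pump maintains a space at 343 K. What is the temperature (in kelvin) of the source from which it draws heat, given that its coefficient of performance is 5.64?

T_C ≈ 282 K

COP_HP = T_H/(T_H − T_C) ⇒ T_C = T_H·(COP_HP − 1)/COP_HP = 343.00 × (5.64 − 1)/5.64 = 282 K.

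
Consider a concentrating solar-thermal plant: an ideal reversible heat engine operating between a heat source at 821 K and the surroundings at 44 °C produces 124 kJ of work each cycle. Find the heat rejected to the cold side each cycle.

T_C = 44 °C → 44 + 273.15 = 317.15 K.
The Carnot efficiency is η = 1 − T_C/T_H = 1 − 317.15/821.00 = 0.6137.
Since Q_C/Q_H = T_C/T_H and Q_H = W/η, Q_C = W·T_C/(T_H − T_C) = 124 × 317.15/503.85 = 78.05 kJ.

Q_C ≈ 78.05 kJ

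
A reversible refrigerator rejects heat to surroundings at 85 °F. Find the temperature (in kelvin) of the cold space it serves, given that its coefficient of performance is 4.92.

T_C ≈ 251.5 K

T_H = 85 °F → (85 − 32) × 5/9 = 29.44 °C = 302.59 K.
COP_R = T_C/(T_H − T_C) ⇒ T_C = T_H·COP_R/(1 + COP_R) = 302.59 × 4.92/(1 + 4.92) = 251.5 K.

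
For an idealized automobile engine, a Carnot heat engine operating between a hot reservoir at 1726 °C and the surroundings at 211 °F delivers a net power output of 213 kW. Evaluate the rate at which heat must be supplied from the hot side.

T_H = 1726 °C → 1726 + 273.15 = 1999.15 K.
T_C = 211 °F → (211 − 32) × 5/9 = 99.44 °C = 372.59 K.
Carnot efficiency: η = 1 − T_C/T_H = 1 − 372.59/1999.15 = 0.8136.
Q_H = W/η = 213/0.8136 = 262 kW.

Q̇_H ≈ 262 kW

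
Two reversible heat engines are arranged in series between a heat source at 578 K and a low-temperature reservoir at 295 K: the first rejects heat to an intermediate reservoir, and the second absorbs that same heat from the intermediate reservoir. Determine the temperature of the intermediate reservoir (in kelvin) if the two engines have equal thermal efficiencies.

T_m ≈ 413 K

Equal efficiencies require 1 − T_m/T_H = 1 − T_C/T_m, i.e. T_m/T_H = T_C/T_m, so T_m = √(T_H·T_C) = √(578.00 × 295.00) = 413 K.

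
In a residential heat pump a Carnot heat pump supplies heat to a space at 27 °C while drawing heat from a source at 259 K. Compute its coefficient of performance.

COP_HP ≈ 7.29

T_H = 27 °C → 27 + 273.15 = 300.15 K.
For a reversible heat pump, COP_HP = T_H/(T_H − T_C) = 300.15/(300.15 − 259.00) = 7.29.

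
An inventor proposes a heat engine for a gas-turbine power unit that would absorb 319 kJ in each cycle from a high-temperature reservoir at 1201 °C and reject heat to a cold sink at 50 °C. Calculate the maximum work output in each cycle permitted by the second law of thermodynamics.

T_H = 1201 °C → 1201 + 273.15 = 1474.15 K.
T_C = 50 °C → 50 + 273.15 = 323.15 K.
The upper bound on efficiency is η_max = 1 − T_C/T_H = 1 − 323.15/1474.15 = 0.7808.
W_max = η_max · Q_H = 0.7808 × 319 = 249 kJ.

W_max ≈ 249 kJ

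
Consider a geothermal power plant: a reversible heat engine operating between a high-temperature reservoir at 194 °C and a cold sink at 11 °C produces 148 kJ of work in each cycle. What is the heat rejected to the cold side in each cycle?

Q_C ≈ 230 kJ

T_H = 194 °C → 194 + 273.15 = 467.15 K.
T_C = 11 °C → 11 + 273.15 = 284.15 K.
η_rev = 1 − T_C/T_H = 1 − 284.15/467.15 = 0.3917.
Since Q_C/Q_H = T_C/T_H and Q_H = W/η, Q_C = W·T_C/(T_H − T_C) = 148 × 284.15/183.00 = 230 kJ.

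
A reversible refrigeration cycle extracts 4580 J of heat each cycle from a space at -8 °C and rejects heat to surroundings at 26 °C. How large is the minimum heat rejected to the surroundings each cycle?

T_H = 26 °C → 26 + 273.15 = 299.15 K.
T_C = -8 °C → -8 + 273.15 = 265.15 K.
For a reversible cycle Q_H/Q_C = T_H/T_C, so Q_H = Q_C·T_H/T_C = 4580 × 299.15/265.15 = 5167 J.

Q_H ≈ 5167 J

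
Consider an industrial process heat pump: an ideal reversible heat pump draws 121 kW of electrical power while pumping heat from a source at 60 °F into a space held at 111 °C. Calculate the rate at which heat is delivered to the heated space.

T_H = 111 °C → 111 + 273.15 = 384.15 K.
T_C = 60 °F → (60 − 32) × 5/9 = 15.56 °C = 288.71 K.
Reversible heating COP: COP_HP = T_H/(T_H − T_C) = 384.15/95.44 = 4.0249.
Q_H = COP_HP · W = 4.0249 × 121 = 487 kW.

Q̇_H ≈ 487 kW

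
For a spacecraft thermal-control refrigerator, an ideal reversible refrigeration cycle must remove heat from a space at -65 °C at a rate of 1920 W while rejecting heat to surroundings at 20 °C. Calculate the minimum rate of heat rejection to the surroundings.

T_H = 20 °C → 20 + 273.15 = 293.15 K.
T_C = -65 °C → -65 + 273.15 = 208.15 K.
For a reversible cycle Q_H/Q_C = T_H/T_C, so Q_H = Q_C·T_H/T_C = 1920 × 293.15/208.15 = 2704 W.

Q̇_H ≈ 2704 W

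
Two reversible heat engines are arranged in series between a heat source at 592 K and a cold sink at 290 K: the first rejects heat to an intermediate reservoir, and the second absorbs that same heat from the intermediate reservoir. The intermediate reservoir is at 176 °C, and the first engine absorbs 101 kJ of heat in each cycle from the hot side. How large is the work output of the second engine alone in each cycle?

W₂ ≈ 27.2 kJ

T_m = 176 °C → 176 + 273.15 = 449.15 K.
Heat entering the second stage: Q_m = Q_H·(T_m/T_H) = 101 × 449.15/592.00 = 76.6 kJ.
Second-stage efficiency η₂ = 1 − T_C/T_m = 1 − 290.00/449.15 = 0.3543, so W₂ = η₂·Q_m = 27.2 kJ.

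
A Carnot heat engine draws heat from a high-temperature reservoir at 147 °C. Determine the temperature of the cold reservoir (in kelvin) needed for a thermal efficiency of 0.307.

T_H = 147 °C → 147 + 273.15 = 420.15 K.
From η = 1 − T_C/T_H, T_C = T_H·(1 − η) = 420.15 × (1 − 0.307) = 291 K.

T_C ≈ 291 K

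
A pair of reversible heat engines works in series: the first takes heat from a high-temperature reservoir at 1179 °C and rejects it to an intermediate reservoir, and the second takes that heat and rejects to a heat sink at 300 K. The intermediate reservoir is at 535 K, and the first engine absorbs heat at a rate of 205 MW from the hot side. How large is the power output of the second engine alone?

T_H = 1179 °C → 1179 + 273.15 = 1452.15 K.
Heat entering the second stage: Q_m = Q_H·(T_m/T_H) = 205 × 535.00/1452.15 = 75.53 MW.
Second-stage efficiency η₂ = 1 − T_C/T_m = 1 − 300.00/535.00 = 0.4393, so W₂ = η₂·Q_m = 33.17 MW.

Ẇ₂ ≈ 33.17 MW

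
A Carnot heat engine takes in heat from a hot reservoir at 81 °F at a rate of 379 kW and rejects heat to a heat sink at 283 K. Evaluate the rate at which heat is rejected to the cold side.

T_H = 81 °F → (81 − 32) × 5/9 = 27.22 °C = 300.37 K.
The Carnot efficiency is η = 1 − T_C/T_H = 1 − 283.00/300.37 = 0.0578.
For a reversible cycle Q_C/Q_H = T_C/T_H, so Q_C = 379 × 283.00/300.37 = 357.1 kW.

Q̇_C ≈ 357.1 kW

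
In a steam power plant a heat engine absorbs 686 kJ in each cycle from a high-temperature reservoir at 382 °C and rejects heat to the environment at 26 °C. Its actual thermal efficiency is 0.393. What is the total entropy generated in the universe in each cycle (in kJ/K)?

T_H = 382 °C → 382 + 273.15 = 655.15 K.
T_C = 26 °C → 26 + 273.15 = 299.15 K.
W = η·Q_H = 0.393 × 686 = 269.6 kJ, so Q_C = Q_H − W = 416.4 kJ.
Entropy balance on the reservoirs: −Q_H/T_H = -1.047 kJ/K, +Q_C/T_C = 1.392 kJ/K.
ΔS_univ = −Q_H/T_H + Q_C/T_C = 0.3449 kJ/K (> 0, since η = 0.393 < η_Carnot = 0.543).

ΔS_univ ≈ 0.3449 kJ/K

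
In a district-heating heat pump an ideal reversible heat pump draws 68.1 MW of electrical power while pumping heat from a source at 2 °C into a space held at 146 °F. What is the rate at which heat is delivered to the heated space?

T_H = 146 °F → (146 − 32) × 5/9 = 63.33 °C = 336.48 K.
T_C = 2 °C → 2 + 273.15 = 275.15 K.
The Carnot heat-pump COP is COP_HP = T_H/(T_H − T_C) = 336.48/61.33 = 5.4861.
Q_H = COP_HP · W = 5.4861 × 68.1 = 374 MW.

Q̇_H ≈ 374 MW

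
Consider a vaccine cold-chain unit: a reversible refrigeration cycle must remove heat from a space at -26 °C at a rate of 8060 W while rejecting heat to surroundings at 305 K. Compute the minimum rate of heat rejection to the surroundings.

Q̇_H ≈ 9947 W

T_C = -26 °C → -26 + 273.15 = 247.15 K.
For a reversible cycle Q_H/Q_C = T_H/T_C, so Q_H = Q_C·T_H/T_C = 8060 × 305.00/247.15 = 9947 W.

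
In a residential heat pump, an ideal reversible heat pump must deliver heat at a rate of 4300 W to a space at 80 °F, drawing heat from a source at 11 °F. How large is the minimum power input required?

Ẇ_in ≈ 550 W

T_H = 80 °F → (80 − 32) × 5/9 = 26.67 °C = 299.82 K.
T_C = 11 °F → (11 − 32) × 5/9 = -11.67 °C = 261.48 K.
COP_HP = T_H/(T_H − T_C) = 299.82/38.33 = 7.8213.
W = Q_H/COP_HP = 4300/7.8213 = 550 W.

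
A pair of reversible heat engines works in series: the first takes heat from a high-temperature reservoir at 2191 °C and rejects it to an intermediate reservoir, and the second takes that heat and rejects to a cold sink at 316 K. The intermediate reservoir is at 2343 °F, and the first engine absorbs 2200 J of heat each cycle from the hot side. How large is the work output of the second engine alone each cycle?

W₂ ≈ 1110 J

T_H = 2191 °C → 2191 + 273.15 = 2464.15 K.
T_m = 2343 °F → (2343 − 32) × 5/9 = 1283.89 °C = 1557.04 K.
Heat entering the second stage: Q_m = Q_H·(T_m/T_H) = 2200 × 1557.04/2464.15 = 1390 J.
Second-stage efficiency η₂ = 1 − T_C/T_m = 1 − 316.00/1557.04 = 0.7971, so W₂ = η₂·Q_m = 1110 J.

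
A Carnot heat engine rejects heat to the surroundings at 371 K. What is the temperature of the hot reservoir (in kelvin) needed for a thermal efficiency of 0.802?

T_H ≈ 1870 K

From η = 1 − T_C/T_H, solving for T_H gives T_H = T_C/(1 − η) = 371.00/(1 − 0.802) = 1870 K.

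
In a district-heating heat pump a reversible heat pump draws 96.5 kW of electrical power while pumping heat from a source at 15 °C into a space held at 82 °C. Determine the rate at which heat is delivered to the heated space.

T_H = 82 °C → 82 + 273.15 = 355.15 K.
T_C = 15 °C → 15 + 273.15 = 288.15 K.
Reversible heating COP: COP_HP = T_H/(T_H − T_C) = 355.15/67.00 = 5.3007.
Q_H = COP_HP · W = 5.3007 × 96.5 = 512 kW.

Q̇_H ≈ 512 kW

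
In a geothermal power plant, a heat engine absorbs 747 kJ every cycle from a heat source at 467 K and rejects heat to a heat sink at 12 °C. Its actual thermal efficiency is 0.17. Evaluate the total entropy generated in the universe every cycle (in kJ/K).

T_C = 12 °C → 12 + 273.15 = 285.15 K.
W = η·Q_H = 0.17 × 747 = 127.0 kJ, so Q_C = Q_H − W = 620.0 kJ.
Reservoir entropy changes: ΔS_H = −Q_H/T_H = −747/467.00 = -1.600 kJ/K and ΔS_C = +Q_C/T_C = 620.0/285.15 = 2.174 kJ/K.
ΔS_univ = −Q_H/T_H + Q_C/T_C = 0.575 kJ/K (> 0, since η = 0.17 < η_Carnot = 0.389).

ΔS_univ ≈ 0.575 kJ/K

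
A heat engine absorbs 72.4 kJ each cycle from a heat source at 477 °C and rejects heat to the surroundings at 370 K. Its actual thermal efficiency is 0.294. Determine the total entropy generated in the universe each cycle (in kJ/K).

ΔS_univ ≈ 0.0416 kJ/K

T_H = 477 °C → 477 + 273.15 = 750.15 K.
W = η·Q_H = 0.294 × 72.4 = 21.29 kJ, so Q_C = Q_H − W = 51.11 kJ.
The hot reservoir loses entropy Q_H/T_H = 72.4/750.15 = 0.09651 kJ/K; the cold reservoir gains Q_C/T_C = 51.11/370.00 = 0.1381 kJ/K.
ΔS_univ = −Q_H/T_H + Q_C/T_C = 0.0416 kJ/K (> 0, since η = 0.294 < η_Carnot = 0.507).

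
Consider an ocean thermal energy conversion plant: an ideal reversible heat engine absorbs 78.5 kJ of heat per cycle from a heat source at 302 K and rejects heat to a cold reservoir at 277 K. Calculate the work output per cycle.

The Carnot efficiency is η = 1 − T_C/T_H = 1 − 277.00/302.00 = 0.0828.
W = η·Q_H = 0.0828 × 78.5 = 6.498 kJ.

W ≈ 6.498 kJ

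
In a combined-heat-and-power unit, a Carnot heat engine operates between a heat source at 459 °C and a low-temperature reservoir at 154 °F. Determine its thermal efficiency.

T_H = 459 °C → 459 + 273.15 = 732.15 K.
T_C = 154 °F → (154 − 32) × 5/9 = 67.78 °C = 340.93 K.
η_rev = 1 − T_C/T_H = 1 − 340.93/732.15 = 0.534.

η ≈ 0.534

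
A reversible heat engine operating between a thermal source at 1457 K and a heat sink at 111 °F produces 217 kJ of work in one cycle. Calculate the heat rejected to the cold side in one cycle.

T_C = 111 °F → (111 − 32) × 5/9 = 43.89 °C = 317.04 K.
η_rev = 1 − T_C/T_H = 1 − 317.04/1457.00 = 0.7824.
Since Q_C/Q_H = T_C/T_H and Q_H = W/η, Q_C = W·T_C/(T_H − T_C) = 217 × 317.04/1139.96 = 60.35 kJ.

Q_C ≈ 60.35 kJ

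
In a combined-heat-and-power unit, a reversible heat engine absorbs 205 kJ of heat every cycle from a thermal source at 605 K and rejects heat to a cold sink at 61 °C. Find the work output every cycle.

T_C = 61 °C → 61 + 273.15 = 334.15 K.
For a reversible engine, η = 1 − T_C/T_H = 1 − 334.15/605.00 = 0.4477.
W = η·Q_H = 0.4477 × 205 = 91.78 kJ.

W ≈ 91.78 kJ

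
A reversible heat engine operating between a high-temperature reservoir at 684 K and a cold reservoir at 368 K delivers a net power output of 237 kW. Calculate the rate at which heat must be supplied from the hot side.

Q̇_H ≈ 513 kW

Carnot efficiency: η = 1 − T_C/T_H = 1 − 368.00/684.00 = 0.4620.
Q_H = W/η = 237/0.4620 = 513 kW.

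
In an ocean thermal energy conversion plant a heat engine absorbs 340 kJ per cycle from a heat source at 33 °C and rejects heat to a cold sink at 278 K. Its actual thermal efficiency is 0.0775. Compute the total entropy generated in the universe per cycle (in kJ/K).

T_H = 33 °C → 33 + 273.15 = 306.15 K.
W = η·Q_H = 0.0775 × 340 = 26.35 kJ, so Q_C = Q_H − W = 313.6 kJ.
Reservoir entropy changes: ΔS_H = −Q_H/T_H = −340/306.15 = -1.111 kJ/K and ΔS_C = +Q_C/T_C = 313.6/278.00 = 1.128 kJ/K.
ΔS_univ = −Q_H/T_H + Q_C/T_C = 0.0177 kJ/K (> 0, since η = 0.0775 < η_Carnot = 0.092).

ΔS_univ ≈ 0.0177 kJ/K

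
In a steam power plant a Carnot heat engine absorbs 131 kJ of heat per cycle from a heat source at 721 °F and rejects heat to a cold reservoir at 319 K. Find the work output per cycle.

T_H = 721 °F → (721 − 32) × 5/9 = 382.78 °C = 655.93 K.
Carnot efficiency: η = 1 − T_C/T_H = 1 − 319.00/655.93 = 0.5137.
W = η·Q_H = 0.5137 × 131 = 67.3 kJ.

W ≈ 67.3 kJ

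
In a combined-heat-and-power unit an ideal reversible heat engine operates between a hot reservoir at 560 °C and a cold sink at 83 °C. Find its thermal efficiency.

η ≈ 0.573

T_H = 560 °C → 560 + 273.15 = 833.15 K.
T_C = 83 °C → 83 + 273.15 = 356.15 K.
Since the cycle is reversible, η = 1 − T_C/T_H = 1 − 356.15/833.15 = 0.573.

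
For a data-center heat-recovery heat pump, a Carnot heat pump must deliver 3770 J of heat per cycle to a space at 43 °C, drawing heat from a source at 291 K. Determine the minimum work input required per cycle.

T_H = 43 °C → 43 + 273.15 = 316.15 K.
COP_HP = T_H/(T_H − T_C) = 316.15/25.15 = 12.5706.
W = Q_H/COP_HP = 3770/12.5706 = 299.9 J.

W_in ≈ 299.9 J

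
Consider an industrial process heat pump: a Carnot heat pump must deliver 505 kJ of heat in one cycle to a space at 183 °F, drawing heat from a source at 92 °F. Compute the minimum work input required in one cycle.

T_H = 183 °F → (183 − 32) × 5/9 = 83.89 °C = 357.04 K.
T_C = 92 °F → (92 − 32) × 5/9 = 33.33 °C = 306.48 K.
The Carnot heat-pump COP is COP_HP = T_H/(T_H − T_C) = 357.04/50.56 = 7.0623.
W = Q_H/COP_HP = 505/7.0623 = 71.51 kJ.

W_in ≈ 71.51 kJ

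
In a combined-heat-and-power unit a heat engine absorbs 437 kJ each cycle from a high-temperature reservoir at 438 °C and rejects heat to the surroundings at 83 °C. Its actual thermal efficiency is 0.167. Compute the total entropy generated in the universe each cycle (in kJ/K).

T_H = 438 °C → 438 + 273.15 = 711.15 K.
T_C = 83 °C → 83 + 273.15 = 356.15 K.
W = η·Q_H = 0.167 × 437 = 72.98 kJ, so Q_C = Q_H − W = 364.0 kJ.
Entropy balance on the reservoirs: −Q_H/T_H = -0.6145 kJ/K, +Q_C/T_C = 1.022 kJ/K.
ΔS_univ = −Q_H/T_H + Q_C/T_C = 0.408 kJ/K (> 0, since η = 0.167 < η_Carnot = 0.499).

ΔS_univ ≈ 0.408 kJ/K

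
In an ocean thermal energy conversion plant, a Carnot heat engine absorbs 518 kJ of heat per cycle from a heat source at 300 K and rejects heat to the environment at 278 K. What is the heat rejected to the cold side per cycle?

Q_C ≈ 480 kJ

η_rev = 1 − T_C/T_H = 1 − 278.00/300.00 = 0.0733.
For a reversible cycle Q_C/Q_H = T_C/T_H, so Q_C = 518 × 278.00/300.00 = 480 kJ.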